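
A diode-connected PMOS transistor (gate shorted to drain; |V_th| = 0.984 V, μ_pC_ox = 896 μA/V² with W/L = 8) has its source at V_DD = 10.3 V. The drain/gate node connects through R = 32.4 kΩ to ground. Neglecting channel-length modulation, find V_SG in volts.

With gate tied to drain, V_SG = V_SD ≥ V_SG − |V_th|, so the device is in saturation.
k_p = μ_pC_ox · (W/L) = 7.168 mA/V².
KCL at the drain: ½ k_p (V_SG − |V_th|)² = (V_DD − V_SG)/R.
Let x = V_SG − 0.984. Then 116 x² + x − 9.316 = 0, giving x = 0.279 V (positive root), so V_SG = 1.26 V.
I_D = (V_DD − V_SG)/R = (10.3 − 1.26) / 32.4 = 0.279 mA.

V_SG = 1.26 V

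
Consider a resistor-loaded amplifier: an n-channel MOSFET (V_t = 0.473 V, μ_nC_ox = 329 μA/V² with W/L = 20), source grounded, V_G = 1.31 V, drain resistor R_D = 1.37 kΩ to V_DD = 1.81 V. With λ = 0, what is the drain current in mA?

I_D = 1.14 mA

V_GS = V_G = 1.31 V, so V_ov = 1.31 − 0.473 = 0.837 V.
k_n = μ_nC_ox · (W/L) = 6.58 mA/V².
Assume saturation: I_D = ½ k_n V_ov² = 0.5 × 6.58 × 0.837² = 2.3 mA, giving V_DS = V_DD − I_D R_D = 1.81 − 2.3 × 1.37 = -1.35 V.
But -1.35 V < V_ov = 0.837 V, so the device is actually in triode.
In triode I_D = k_n[V_ov V_DS − ½ V_DS²] and I_D = (V_DD − V_DS)/R_D. Equating: 4.51 V_DS² − 8.545 V_DS + 1.81 = 0, giving V_DS = 0.243 V (the root below V_ov).
I_D = (1.81 − 0.243) / 1.37 = 1.14 mA.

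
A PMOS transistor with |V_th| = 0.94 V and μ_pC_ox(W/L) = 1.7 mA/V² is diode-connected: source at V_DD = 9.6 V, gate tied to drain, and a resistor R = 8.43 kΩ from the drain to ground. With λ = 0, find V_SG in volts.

V_SG = 1.97 V

With gate tied to drain, V_SG = V_SD ≥ V_SG − |V_th|, so the device is in saturation.
KCL at the drain: ½ k_p (V_SG − |V_th|)² = (V_DD − V_SG)/R.
Let x = V_SG − 0.94. Then 7.17 x² + x − 8.66 = 0, giving x = 1.03 V (positive root), so V_SG = 1.97 V.
I_D = (V_DD − V_SG)/R = (9.6 − 1.97) / 8.43 = 0.905 mA.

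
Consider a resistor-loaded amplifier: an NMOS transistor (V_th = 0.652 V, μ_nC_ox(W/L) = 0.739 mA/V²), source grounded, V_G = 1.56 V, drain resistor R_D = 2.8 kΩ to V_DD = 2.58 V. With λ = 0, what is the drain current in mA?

V_GS = V_G = 1.56 V, so V_ov = 1.56 − 0.652 = 0.908 V.
Assume saturation: I_D = ½ k_n V_ov² = 0.5 × 0.739 × 0.908² = 0.305 mA, giving V_DS = V_DD − I_D R_D = 2.58 − 0.305 × 2.8 = 1.73 V.
V_DS = 1.73 V ≥ V_ov = 0.908 V, confirming saturation.

I_D = 0.305 mA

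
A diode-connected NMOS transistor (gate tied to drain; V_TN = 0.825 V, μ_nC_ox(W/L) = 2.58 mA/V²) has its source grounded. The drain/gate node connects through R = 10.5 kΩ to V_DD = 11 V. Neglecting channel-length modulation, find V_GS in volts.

With gate tied to drain, V_GS = V_DS ≥ V_GS − V_TN, so the device is in saturation.
KCL at the drain: ½ k_n (V_GS − V_TN)² = (V_DD − V_GS)/R.
Let x = V_GS − 0.825. Then 13.5 x² + x − 10.18 = 0, giving x = 0.831 V (positive root), so V_GS = 1.66 V.
I_D = (V_DD − V_GS)/R = (11 − 1.66) / 10.5 = 0.89 mA.

V_GS = 1.66 V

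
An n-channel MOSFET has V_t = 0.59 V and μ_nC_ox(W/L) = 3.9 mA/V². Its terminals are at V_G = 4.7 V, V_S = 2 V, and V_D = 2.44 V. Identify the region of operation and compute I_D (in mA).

V_GS = V_G − V_S = 4.7 − 2 = 2.7 V; V_DS = V_D − V_S = 2.44 − 2 = 0.44 V.
V_ov = V_GS − V_t = 2.7 − 0.59 = 2.11 V.
Since V_DS = 0.44 V < V_ov = 2.11 V, the device is in the triode region.
I_D = k_n [V_ov · V_DS − ½ V_DS²] = 3.9 × [2.11 × 0.44 − 0.5 × 0.44²] = 3.24 mA.

Triode; I_D = 3.24 mA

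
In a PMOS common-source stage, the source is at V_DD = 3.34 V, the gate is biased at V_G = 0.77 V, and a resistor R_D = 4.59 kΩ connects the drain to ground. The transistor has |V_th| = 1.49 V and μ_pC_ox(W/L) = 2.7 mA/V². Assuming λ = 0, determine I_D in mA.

I_D = 0.671 mA

V_SG = V_DD − V_G = 3.34 − 0.77 = 2.57 V, so V_ov = 2.57 − 1.49 = 1.08 V.
Assume saturation: I_D = ½ k_p V_ov² = 0.5 × 2.7 × 1.08² = 1.57 mA, giving V_SD = V_DD − I_D R_D = 3.34 − 1.57 × 4.59 = -3.89 V.
But -3.89 V < V_ov = 1.08 V, so the device is actually in triode.
In triode I_D = k_p[V_ov V_SD − ½ V_SD²] and I_D = (V_DD − V_SD)/R_D. Equating: 6.2 V_SD² − 14.38 V_SD + 3.34 = 0, giving V_SD = 0.262 V (the root below V_ov).
I_D = (3.34 − 0.262) / 4.59 = 0.671 mA.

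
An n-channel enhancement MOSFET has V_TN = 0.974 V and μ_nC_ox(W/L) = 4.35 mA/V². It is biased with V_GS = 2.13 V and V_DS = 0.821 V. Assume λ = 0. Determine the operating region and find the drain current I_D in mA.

Triode; I_D = 2.66 mA

V_ov = V_GS − V_TN = 2.13 − 0.974 = 1.16 V.
Since V_DS = 0.821 V < V_ov = 1.16 V, the device is in the triode region.
I_D = k_n [V_ov · V_DS − ½ V_DS²] = 4.35 × [1.16 × 0.821 − 0.5 × 0.821²] = 2.66 mA.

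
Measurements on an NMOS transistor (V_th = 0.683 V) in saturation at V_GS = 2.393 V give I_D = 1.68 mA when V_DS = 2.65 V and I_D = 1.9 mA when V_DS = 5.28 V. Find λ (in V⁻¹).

With V_GS fixed, I_D ∝ (1 + λ V_DS) in saturation, so I_D2/I_D1 = (1 + λ V_DS2)/(1 + λ V_DS1).
1.9/1.68 = 1.131 = (1 + 5.28 λ)/(1 + 2.65 λ).
Solving: λ (I_D1 V_DS2 − I_D2 V_DS1) = I_D2 − I_D1, so λ = (1.9 − 1.68) / (1.68 × 5.28 − 1.9 × 2.65) = 0.22 / 3.84 = 0.0574 V⁻¹.

λ = 0.0574 V⁻¹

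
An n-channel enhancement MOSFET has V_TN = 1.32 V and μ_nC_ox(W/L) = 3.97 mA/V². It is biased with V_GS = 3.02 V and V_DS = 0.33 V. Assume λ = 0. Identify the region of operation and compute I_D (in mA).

Triode; I_D = 2.01 mA

V_ov = V_GS − V_TN = 3.02 − 1.32 = 1.7 V.
Since V_DS = 0.33 V < V_ov = 1.7 V, the device is in the triode region.
I_D = k_n [V_ov · V_DS − ½ V_DS²] = 3.97 × [1.7 × 0.33 − 0.5 × 0.33²] = 2.01 mA.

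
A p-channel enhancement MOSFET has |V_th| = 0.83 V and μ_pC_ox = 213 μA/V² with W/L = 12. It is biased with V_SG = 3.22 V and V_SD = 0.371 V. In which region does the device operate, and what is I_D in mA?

Triode; I_D = 2.09 mA

k_p = μ_pC_ox · (W/L) = 2.556 mA/V².
V_ov = V_SG − |V_th| = 3.22 − 0.83 = 2.39 V.
Since V_SD = 0.371 V < V_ov = 2.39 V, the device is in the triode region.
I_D = k_p [V_ov · V_SD − ½ V_SD²] = 2.556 × [2.39 × 0.371 − 0.5 × 0.371²] = 2.09 mA.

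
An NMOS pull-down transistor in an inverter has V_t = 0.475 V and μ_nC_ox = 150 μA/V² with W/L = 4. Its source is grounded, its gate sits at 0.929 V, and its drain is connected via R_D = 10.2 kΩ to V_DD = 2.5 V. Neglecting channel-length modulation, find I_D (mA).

I_D = 0.0618 mA

V_GS = V_G = 0.929 V, so V_ov = 0.929 − 0.475 = 0.454 V.
k_n = μ_nC_ox · (W/L) = 0.6 mA/V².
Assume saturation: I_D = ½ k_n V_ov² = 0.5 × 0.6 × 0.454² = 0.0618 mA, giving V_DS = V_DD − I_D R_D = 2.5 − 0.0618 × 10.2 = 1.87 V.
V_DS = 1.87 V ≥ V_ov = 0.454 V, confirming saturation.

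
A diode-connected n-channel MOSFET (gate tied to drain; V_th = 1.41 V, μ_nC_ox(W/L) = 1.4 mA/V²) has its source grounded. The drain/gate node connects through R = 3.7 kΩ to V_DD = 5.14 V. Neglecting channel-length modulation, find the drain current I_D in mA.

With gate tied to drain, V_GS = V_DS ≥ V_GS − V_th, so the device is in saturation.
KCL at the drain: ½ k_n (V_GS − V_th)² = (V_DD − V_GS)/R.
Let x = V_GS − 1.41. Then 2.59 x² + x − 3.73 = 0, giving x = 1.02 V (positive root), so V_GS = 2.43 V.
I_D = (V_DD − V_GS)/R = (5.14 − 2.43) / 3.7 = 0.732 mA.

I_D = 0.732 mA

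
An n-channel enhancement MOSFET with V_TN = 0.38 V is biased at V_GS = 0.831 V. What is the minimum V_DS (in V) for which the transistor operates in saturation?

V_DS,sat = 0.451 V

The boundary between triode and saturation is V_DS = V_GS − V_TN = V_ov.
V_ov = 0.831 − 0.38 = 0.451 V.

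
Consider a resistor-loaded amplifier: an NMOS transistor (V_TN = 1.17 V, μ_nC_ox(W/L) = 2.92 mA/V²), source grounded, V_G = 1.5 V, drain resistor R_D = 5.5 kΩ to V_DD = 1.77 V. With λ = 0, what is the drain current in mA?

V_GS = V_G = 1.5 V, so V_ov = 1.5 − 1.17 = 0.33 V.
Assume saturation: I_D = ½ k_n V_ov² = 0.5 × 2.92 × 0.33² = 0.159 mA, giving V_DS = V_DD − I_D R_D = 1.77 − 0.159 × 5.5 = 0.896 V.
V_DS = 0.896 V ≥ V_ov = 0.33 V, confirming saturation.

I_D = 0.159 mA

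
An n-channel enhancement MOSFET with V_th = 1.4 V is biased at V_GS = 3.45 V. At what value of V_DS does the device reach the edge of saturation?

The boundary between triode and saturation is V_DS = V_GS − V_th = V_ov.
V_ov = 3.45 − 1.4 = 2.05 V.

V_DS,sat = 2.05 V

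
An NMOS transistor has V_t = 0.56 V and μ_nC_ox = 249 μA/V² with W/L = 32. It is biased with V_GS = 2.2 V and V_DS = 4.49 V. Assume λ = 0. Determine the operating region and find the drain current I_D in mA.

Saturation; I_D = 10.7 mA

k_n = μ_nC_ox · (W/L) = 7.968 mA/V².
V_ov = V_GS − V_t = 2.2 − 0.56 = 1.64 V.
Since V_DS = 4.49 V ≥ V_ov = 1.64 V, the device is in saturation.
I_D = ½ k_n V_ov² = 0.5 × 7.968 × 1.64² = 10.7 mA.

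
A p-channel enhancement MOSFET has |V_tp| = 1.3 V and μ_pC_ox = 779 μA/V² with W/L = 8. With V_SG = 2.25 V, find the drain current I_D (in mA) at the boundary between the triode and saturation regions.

At the boundary V_SD = V_ov = V_SG − |V_tp| = 2.25 − 1.3 = 0.95 V.
k_p = μ_pC_ox · (W/L) = 6.232 mA/V².
I_D = ½ k_p V_ov² = 0.5 × 6.232 × 0.95² = 2.81 mA.

I_D = 2.81 mA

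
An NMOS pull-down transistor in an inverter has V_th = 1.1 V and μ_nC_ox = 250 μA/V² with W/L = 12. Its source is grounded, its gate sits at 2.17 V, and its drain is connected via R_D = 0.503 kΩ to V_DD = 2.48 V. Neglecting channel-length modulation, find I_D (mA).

V_GS = V_G = 2.17 V, so V_ov = 2.17 − 1.1 = 1.07 V.
k_n = μ_nC_ox · (W/L) = 3 mA/V².
Assume saturation: I_D = ½ k_n V_ov² = 0.5 × 3 × 1.07² = 1.72 mA, giving V_DS = V_DD − I_D R_D = 2.48 − 1.72 × 0.503 = 1.62 V.
V_DS = 1.62 V ≥ V_ov = 1.07 V, confirming saturation.

I_D = 1.72 mA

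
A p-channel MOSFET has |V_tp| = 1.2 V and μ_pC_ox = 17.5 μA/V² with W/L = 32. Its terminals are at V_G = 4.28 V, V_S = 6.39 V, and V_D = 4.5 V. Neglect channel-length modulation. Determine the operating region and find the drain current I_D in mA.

V_SG = V_S − V_G = 6.39 − 4.28 = 2.11 V; V_SD = V_S − V_D = 6.39 − 4.5 = 1.89 V.
k_p = μ_pC_ox · (W/L) = 0.56 mA/V².
V_ov = V_SG − |V_tp| = 2.11 − 1.2 = 0.91 V.
Since V_SD = 1.89 V ≥ V_ov = 0.91 V, the device is in saturation.
I_D = ½ k_p V_ov² = 0.5 × 0.56 × 0.91² = 0.232 mA.

Saturation; I_D = 0.232 mA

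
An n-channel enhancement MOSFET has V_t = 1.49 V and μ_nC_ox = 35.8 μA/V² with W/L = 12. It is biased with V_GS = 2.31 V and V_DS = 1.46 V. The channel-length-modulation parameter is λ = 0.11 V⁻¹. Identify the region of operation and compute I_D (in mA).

Saturation; I_D = 0.168 mA

k_n = μ_nC_ox · (W/L) = 0.4296 mA/V².
V_ov = V_GS − V_t = 2.31 − 1.49 = 0.82 V.
Since V_DS = 1.46 V ≥ V_ov = 0.82 V, the device is in saturation.
I_D = ½ k_n V_ov² (1 + λ V_DS) = 0.5 × 0.4296 × 0.82² × (1 + 0.11 × 1.46) = 0.168 mA.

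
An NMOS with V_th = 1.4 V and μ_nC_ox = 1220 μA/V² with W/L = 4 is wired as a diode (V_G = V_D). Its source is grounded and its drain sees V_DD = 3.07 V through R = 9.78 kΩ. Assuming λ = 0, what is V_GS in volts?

V_GS = 1.64 V

With gate tied to drain, V_GS = V_DS ≥ V_GS − V_th, so the device is in saturation.
k_n = μ_nC_ox · (W/L) = 4.88 mA/V².
KCL at the drain: ½ k_n (V_GS − V_th)² = (V_DD − V_GS)/R.
Let x = V_GS − 1.4. Then 23.9 x² + x − 1.67 = 0, giving x = 0.244 V (positive root), so V_GS = 1.64 V.
I_D = (V_DD − V_GS)/R = (3.07 − 1.64) / 9.78 = 0.146 mA.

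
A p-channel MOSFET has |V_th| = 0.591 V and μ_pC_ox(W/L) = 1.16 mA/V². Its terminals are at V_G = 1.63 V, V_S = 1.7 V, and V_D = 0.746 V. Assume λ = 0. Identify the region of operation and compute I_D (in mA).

Cutoff; I_D = 0 mA

V_SG = V_S − V_G = 1.7 − 1.63 = 0.07 V; V_SD = V_S − V_D = 1.7 − 0.746 = 0.954 V.
V_SG = 0.07 V < |V_th| = 0.591 V, so the transistor is in cutoff.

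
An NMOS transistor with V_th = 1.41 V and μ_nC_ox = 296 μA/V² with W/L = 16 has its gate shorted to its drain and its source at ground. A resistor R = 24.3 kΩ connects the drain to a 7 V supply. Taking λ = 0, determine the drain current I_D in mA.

With gate tied to drain, V_GS = V_DS ≥ V_GS − V_th, so the device is in saturation.
k_n = μ_nC_ox · (W/L) = 4.736 mA/V².
KCL at the drain: ½ k_n (V_GS − V_th)² = (V_DD − V_GS)/R.
Let x = V_GS − 1.41. Then 57.5 x² + x − 5.59 = 0, giving x = 0.303 V (positive root), so V_GS = 1.71 V.
I_D = (V_DD − V_GS)/R = (7 − 1.71) / 24.3 = 0.218 mA.

I_D = 0.218 mA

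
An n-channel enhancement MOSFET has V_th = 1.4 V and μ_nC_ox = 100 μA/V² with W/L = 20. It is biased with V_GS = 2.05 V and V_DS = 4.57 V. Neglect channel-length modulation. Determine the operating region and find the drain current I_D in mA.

Saturation; I_D = 0.422 mA

k_n = μ_nC_ox · (W/L) = 2 mA/V².
V_ov = V_GS − V_th = 2.05 − 1.4 = 0.65 V.
Since V_DS = 4.57 V ≥ V_ov = 0.65 V, the device is in saturation.
I_D = ½ k_n V_ov² = 0.5 × 2 × 0.65² = 0.422 mA.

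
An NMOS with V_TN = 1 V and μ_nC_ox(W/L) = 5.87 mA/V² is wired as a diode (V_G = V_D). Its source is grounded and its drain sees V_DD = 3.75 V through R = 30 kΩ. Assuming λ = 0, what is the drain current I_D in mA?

I_D = 0.0860 mA

With gate tied to drain, V_GS = V_DS ≥ V_GS − V_TN, so the device is in saturation.
KCL at the drain: ½ k_n (V_GS − V_TN)² = (V_DD − V_GS)/R.
Let x = V_GS − 1. Then 88 x² + x − 2.75 = 0, giving x = 0.171 V (positive root), so V_GS = 1.17 V.
I_D = (V_DD − V_GS)/R = (3.75 − 1.17) / 30 = 0.086 mA.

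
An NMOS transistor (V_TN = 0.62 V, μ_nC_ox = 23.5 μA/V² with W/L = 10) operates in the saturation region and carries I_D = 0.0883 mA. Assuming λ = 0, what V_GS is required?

V_GS = 1.49 V

k_n = μ_nC_ox · (W/L) = 0.235 mA/V².
In saturation I_D = ½ k_n (V_GS − V_TN)², so V_GS − V_TN = √(2 I_D / k_n) = √(2 × 0.0883 / 0.235) = 0.867 V.
V_GS = 0.62 + 0.867 = 1.49 V.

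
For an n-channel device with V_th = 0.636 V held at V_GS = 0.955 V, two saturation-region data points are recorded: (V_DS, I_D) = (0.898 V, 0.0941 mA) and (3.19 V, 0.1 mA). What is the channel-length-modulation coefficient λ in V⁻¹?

With V_GS fixed, I_D ∝ (1 + λ V_DS) in saturation, so I_D2/I_D1 = (1 + λ V_DS2)/(1 + λ V_DS1).
0.1/0.0941 = 1.063 = (1 + 3.19 λ)/(1 + 0.898 λ).
Solving: λ (I_D1 V_DS2 − I_D2 V_DS1) = I_D2 − I_D1, so λ = (0.1 − 0.0941) / (0.0941 × 3.19 − 0.1 × 0.898) = 0.0059 / 0.21 = 0.028 V⁻¹.

λ = 0.0280 V⁻¹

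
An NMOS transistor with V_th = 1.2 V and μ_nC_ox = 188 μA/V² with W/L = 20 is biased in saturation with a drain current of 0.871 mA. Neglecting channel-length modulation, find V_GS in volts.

k_n = μ_nC_ox · (W/L) = 3.76 mA/V².
In saturation I_D = ½ k_n (V_GS − V_th)², so V_GS − V_th = √(2 I_D / k_n) = √(2 × 0.871 / 3.76) = 0.681 V.
V_GS = 1.2 + 0.681 = 1.88 V.

V_GS = 1.88 V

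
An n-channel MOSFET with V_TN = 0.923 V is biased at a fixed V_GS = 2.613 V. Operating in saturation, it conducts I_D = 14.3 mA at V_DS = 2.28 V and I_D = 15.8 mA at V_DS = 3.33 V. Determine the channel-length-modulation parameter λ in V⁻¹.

With V_GS fixed, I_D ∝ (1 + λ V_DS) in saturation, so I_D2/I_D1 = (1 + λ V_DS2)/(1 + λ V_DS1).
15.8/14.3 = 1.105 = (1 + 3.33 λ)/(1 + 2.28 λ).
Solving: λ (I_D1 V_DS2 − I_D2 V_DS1) = I_D2 − I_D1, so λ = (15.8 − 14.3) / (14.3 × 3.33 − 15.8 × 2.28) = 1.5 / 11.6 = 0.129 V⁻¹.

λ = 0.129 V⁻¹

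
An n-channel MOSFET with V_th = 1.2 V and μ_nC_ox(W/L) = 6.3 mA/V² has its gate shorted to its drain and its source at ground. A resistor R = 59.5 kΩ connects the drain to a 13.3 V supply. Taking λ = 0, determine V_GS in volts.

V_GS = 1.45 V

With gate tied to drain, V_GS = V_DS ≥ V_GS − V_th, so the device is in saturation.
KCL at the drain: ½ k_n (V_GS − V_th)² = (V_DD − V_GS)/R.
Let x = V_GS − 1.2. Then 187 x² + x − 12.1 = 0, giving x = 0.251 V (positive root), so V_GS = 1.45 V.
I_D = (V_DD − V_GS)/R = (13.3 − 1.45) / 59.5 = 0.199 mA.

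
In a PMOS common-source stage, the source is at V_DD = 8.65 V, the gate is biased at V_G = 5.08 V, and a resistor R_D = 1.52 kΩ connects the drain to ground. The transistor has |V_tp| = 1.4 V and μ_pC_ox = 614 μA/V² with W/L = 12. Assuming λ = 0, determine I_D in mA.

I_D = 5.45 mA

V_SG = V_DD − V_G = 8.65 − 5.08 = 3.57 V, so V_ov = 3.57 − 1.4 = 2.17 V.
k_p = μ_pC_ox · (W/L) = 7.368 mA/V².
Assume saturation: I_D = ½ k_p V_ov² = 0.5 × 7.368 × 2.17² = 17.3 mA, giving V_SD = V_DD − I_D R_D = 8.65 − 17.3 × 1.52 = -17.7 V.
But -17.7 V < V_ov = 2.17 V, so the device is actually in triode.
In triode I_D = k_p[V_ov V_SD − ½ V_SD²] and I_D = (V_DD − V_SD)/R_D. Equating: 5.6 V_SD² − 25.3 V_SD + 8.65 = 0, giving V_SD = 0.373 V (the root below V_ov).
I_D = (8.65 − 0.373) / 1.52 = 5.45 mA.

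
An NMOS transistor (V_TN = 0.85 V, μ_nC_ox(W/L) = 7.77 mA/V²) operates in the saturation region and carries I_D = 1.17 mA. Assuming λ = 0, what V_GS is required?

V_GS = 1.40 V

In saturation I_D = ½ k_n (V_GS − V_TN)², so V_GS − V_TN = √(2 I_D / k_n) = √(2 × 1.17 / 7.77) = 0.549 V.
V_GS = 0.85 + 0.549 = 1.4 V.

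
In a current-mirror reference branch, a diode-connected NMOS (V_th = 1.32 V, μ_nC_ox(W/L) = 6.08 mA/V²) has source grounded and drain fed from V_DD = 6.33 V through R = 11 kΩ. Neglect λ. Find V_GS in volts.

V_GS = 1.69 V

With gate tied to drain, V_GS = V_DS ≥ V_GS − V_th, so the device is in saturation.
KCL at the drain: ½ k_n (V_GS − V_th)² = (V_DD − V_GS)/R.
Let x = V_GS − 1.32. Then 33.4 x² + x − 5.01 = 0, giving x = 0.372 V (positive root), so V_GS = 1.69 V.
I_D = (V_DD − V_GS)/R = (6.33 − 1.69) / 11 = 0.422 mA.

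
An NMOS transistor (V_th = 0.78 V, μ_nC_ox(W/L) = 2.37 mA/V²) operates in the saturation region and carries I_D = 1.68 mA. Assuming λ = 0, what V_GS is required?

In saturation I_D = ½ k_n (V_GS − V_th)², so V_GS − V_th = √(2 I_D / k_n) = √(2 × 1.68 / 2.37) = 1.19 V.
V_GS = 0.78 + 1.19 = 1.97 V.

V_GS = 1.97 V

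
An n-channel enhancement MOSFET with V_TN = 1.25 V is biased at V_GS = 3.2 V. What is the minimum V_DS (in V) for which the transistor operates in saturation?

V_DS,sat = 1.95 V

The boundary between triode and saturation is V_DS = V_GS − V_TN = V_ov.
V_ov = 3.2 − 1.25 = 1.95 V.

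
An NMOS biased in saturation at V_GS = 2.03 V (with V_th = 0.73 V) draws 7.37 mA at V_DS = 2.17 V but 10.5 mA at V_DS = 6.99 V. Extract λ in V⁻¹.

λ = 0.109 V⁻¹

With V_GS fixed, I_D ∝ (1 + λ V_DS) in saturation, so I_D2/I_D1 = (1 + λ V_DS2)/(1 + λ V_DS1).
10.5/7.37 = 1.425 = (1 + 6.99 λ)/(1 + 2.17 λ).
Solving: λ (I_D1 V_DS2 − I_D2 V_DS1) = I_D2 − I_D1, so λ = (10.5 − 7.37) / (7.37 × 6.99 − 10.5 × 2.17) = 3.13 / 28.7 = 0.109 V⁻¹.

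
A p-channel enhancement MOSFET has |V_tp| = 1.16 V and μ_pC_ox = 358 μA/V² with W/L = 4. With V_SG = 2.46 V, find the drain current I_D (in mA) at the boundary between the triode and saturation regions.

At the boundary V_SD = V_ov = V_SG − |V_tp| = 2.46 − 1.16 = 1.3 V.
k_p = μ_pC_ox · (W/L) = 1.432 mA/V².
I_D = ½ k_p V_ov² = 0.5 × 1.432 × 1.3² = 1.21 mA.

I_D = 1.21 mA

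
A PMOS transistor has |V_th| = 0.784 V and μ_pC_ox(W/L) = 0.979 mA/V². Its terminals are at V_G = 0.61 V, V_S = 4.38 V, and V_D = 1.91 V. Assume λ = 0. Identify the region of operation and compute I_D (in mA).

V_SG = V_S − V_G = 4.38 − 0.61 = 3.77 V; V_SD = V_S − V_D = 4.38 − 1.91 = 2.47 V.
V_ov = V_SG − |V_th| = 3.77 − 0.784 = 2.99 V.
Since V_SD = 2.47 V < V_ov = 2.99 V, the device is in the triode region.
I_D = k_p [V_ov · V_SD − ½ V_SD²] = 0.979 × [2.99 × 2.47 − 0.5 × 2.47²] = 4.23 mA.

Triode; I_D = 4.23 mA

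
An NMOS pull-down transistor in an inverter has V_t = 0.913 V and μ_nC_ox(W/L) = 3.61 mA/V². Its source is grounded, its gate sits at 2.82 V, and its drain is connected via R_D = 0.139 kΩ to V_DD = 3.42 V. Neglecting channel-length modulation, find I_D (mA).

I_D = 6.56 mA

V_GS = V_G = 2.82 V, so V_ov = 2.82 − 0.913 = 1.91 V.
Assume saturation: I_D = ½ k_n V_ov² = 0.5 × 3.61 × 1.91² = 6.56 mA, giving V_DS = V_DD − I_D R_D = 3.42 − 6.56 × 0.139 = 2.51 V.
V_DS = 2.51 V ≥ V_ov = 1.91 V, confirming saturation.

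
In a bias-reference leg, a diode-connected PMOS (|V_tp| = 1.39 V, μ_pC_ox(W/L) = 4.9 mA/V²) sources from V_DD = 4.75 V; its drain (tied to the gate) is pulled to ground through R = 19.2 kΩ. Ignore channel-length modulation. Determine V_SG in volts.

With gate tied to drain, V_SG = V_SD ≥ V_SG − |V_tp|, so the device is in saturation.
KCL at the drain: ½ k_p (V_SG − |V_tp|)² = (V_DD − V_SG)/R.
Let x = V_SG − 1.39. Then 47 x² + x − 3.36 = 0, giving x = 0.257 V (positive root), so V_SG = 1.65 V.
I_D = (V_DD − V_SG)/R = (4.75 − 1.65) / 19.2 = 0.162 mA.

V_SG = 1.65 V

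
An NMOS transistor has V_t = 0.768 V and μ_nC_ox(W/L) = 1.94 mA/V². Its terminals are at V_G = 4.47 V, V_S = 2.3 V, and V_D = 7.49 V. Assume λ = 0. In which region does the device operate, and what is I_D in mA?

V_GS = V_G − V_S = 4.47 − 2.3 = 2.17 V; V_DS = V_D − V_S = 7.49 − 2.3 = 5.19 V.
V_ov = V_GS − V_t = 2.17 − 0.768 = 1.4 V.
Since V_DS = 5.19 V ≥ V_ov = 1.4 V, the device is in saturation.
I_D = ½ k_n V_ov² = 0.5 × 1.94 × 1.4² = 1.91 mA.

Saturation; I_D = 1.91 mA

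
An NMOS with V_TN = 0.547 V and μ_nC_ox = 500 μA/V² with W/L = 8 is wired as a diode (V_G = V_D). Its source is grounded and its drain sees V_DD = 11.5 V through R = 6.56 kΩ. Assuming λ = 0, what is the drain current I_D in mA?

I_D = 1.54 mA

With gate tied to drain, V_GS = V_DS ≥ V_GS − V_TN, so the device is in saturation.
k_n = μ_nC_ox · (W/L) = 4 mA/V².
KCL at the drain: ½ k_n (V_GS − V_TN)² = (V_DD − V_GS)/R.
Let x = V_GS − 0.547. Then 13.1 x² + x − 10.95 = 0, giving x = 0.876 V (positive root), so V_GS = 1.42 V.
I_D = (V_DD − V_GS)/R = (11.5 − 1.42) / 6.56 = 1.54 mA.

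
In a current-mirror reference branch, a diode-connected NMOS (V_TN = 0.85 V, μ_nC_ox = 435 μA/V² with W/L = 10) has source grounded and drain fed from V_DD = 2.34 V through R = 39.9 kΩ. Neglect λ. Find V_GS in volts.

With gate tied to drain, V_GS = V_DS ≥ V_GS − V_TN, so the device is in saturation.
k_n = μ_nC_ox · (W/L) = 4.35 mA/V².
KCL at the drain: ½ k_n (V_GS − V_TN)² = (V_DD − V_GS)/R.
Let x = V_GS − 0.85. Then 86.8 x² + x − 1.49 = 0, giving x = 0.125 V (positive root), so V_GS = 0.975 V.
I_D = (V_DD − V_GS)/R = (2.34 − 0.975) / 39.9 = 0.0342 mA.

V_GS = 0.975 V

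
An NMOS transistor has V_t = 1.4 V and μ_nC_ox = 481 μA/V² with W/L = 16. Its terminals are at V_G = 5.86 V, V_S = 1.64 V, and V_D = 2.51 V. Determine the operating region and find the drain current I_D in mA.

V_GS = V_G − V_S = 5.86 − 1.64 = 4.22 V; V_DS = V_D − V_S = 2.51 − 1.64 = 0.87 V.
k_n = μ_nC_ox · (W/L) = 7.696 mA/V².
V_ov = V_GS − V_t = 4.22 − 1.4 = 2.82 V.
Since V_DS = 0.87 V < V_ov = 2.82 V, the device is in the triode region.
I_D = k_n [V_ov · V_DS − ½ V_DS²] = 7.696 × [2.82 × 0.87 − 0.5 × 0.87²] = 16 mA.

Triode; I_D = 16.0 mA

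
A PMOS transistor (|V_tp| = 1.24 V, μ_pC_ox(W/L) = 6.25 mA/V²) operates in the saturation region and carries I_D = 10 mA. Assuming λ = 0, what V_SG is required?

In saturation I_D = ½ k_p (V_SG − |V_tp|)², so V_SG − |V_tp| = √(2 I_D / k_p) = √(2 × 10 / 6.25) = 1.79 V.
V_SG = 1.24 + 1.79 = 3.03 V.

V_SG = 3.03 V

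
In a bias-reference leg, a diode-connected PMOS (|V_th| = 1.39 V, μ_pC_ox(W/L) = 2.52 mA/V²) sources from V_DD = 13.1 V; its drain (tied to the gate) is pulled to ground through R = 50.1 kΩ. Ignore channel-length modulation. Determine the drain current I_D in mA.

With gate tied to drain, V_SG = V_SD ≥ V_SG − |V_th|, so the device is in saturation.
KCL at the drain: ½ k_p (V_SG − |V_th|)² = (V_DD − V_SG)/R.
Let x = V_SG − 1.39. Then 63.1 x² + x − 11.71 = 0, giving x = 0.423 V (positive root), so V_SG = 1.81 V.
I_D = (V_DD − V_SG)/R = (13.1 − 1.81) / 50.1 = 0.225 mA.

I_D = 0.225 mA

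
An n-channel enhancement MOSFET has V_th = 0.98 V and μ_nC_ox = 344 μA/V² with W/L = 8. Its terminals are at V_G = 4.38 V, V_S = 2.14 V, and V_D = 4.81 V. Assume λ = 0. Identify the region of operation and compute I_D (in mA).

Saturation; I_D = 2.18 mA

V_GS = V_G − V_S = 4.38 − 2.14 = 2.24 V; V_DS = V_D − V_S = 4.81 − 2.14 = 2.67 V.
k_n = μ_nC_ox · (W/L) = 2.752 mA/V².
V_ov = V_GS − V_th = 2.24 − 0.98 = 1.26 V.
Since V_DS = 2.67 V ≥ V_ov = 1.26 V, the device is in saturation.
I_D = ½ k_n V_ov² = 0.5 × 2.752 × 1.26² = 2.18 mA.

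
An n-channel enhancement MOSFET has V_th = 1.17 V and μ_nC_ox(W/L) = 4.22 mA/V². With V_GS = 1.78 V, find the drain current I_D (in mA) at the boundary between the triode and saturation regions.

I_D = 0.785 mA

At the boundary V_DS = V_ov = V_GS − V_th = 1.78 − 1.17 = 0.61 V.
I_D = ½ k_n V_ov² = 0.5 × 4.22 × 0.61² = 0.785 mA.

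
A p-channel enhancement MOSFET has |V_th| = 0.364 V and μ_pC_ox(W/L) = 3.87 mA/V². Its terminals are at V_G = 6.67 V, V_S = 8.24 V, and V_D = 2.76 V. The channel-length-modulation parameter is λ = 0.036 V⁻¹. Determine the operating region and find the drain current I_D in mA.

V_SG = V_S − V_G = 8.24 − 6.67 = 1.57 V; V_SD = V_S − V_D = 8.24 − 2.76 = 5.48 V.
V_ov = V_SG − |V_th| = 1.57 − 0.364 = 1.21 V.
Since V_SD = 5.48 V ≥ V_ov = 1.21 V, the device is in saturation.
I_D = ½ k_p V_ov² (1 + λ V_SD) = 0.5 × 3.87 × 1.21² × (1 + 0.036 × 5.48) = 3.37 mA.

Saturation; I_D = 3.37 mA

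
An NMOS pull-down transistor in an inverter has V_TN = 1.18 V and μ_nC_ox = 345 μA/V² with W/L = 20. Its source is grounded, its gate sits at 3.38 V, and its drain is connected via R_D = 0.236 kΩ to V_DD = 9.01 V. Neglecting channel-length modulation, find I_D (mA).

I_D = 16.7 mA

V_GS = V_G = 3.38 V, so V_ov = 3.38 − 1.18 = 2.2 V.
k_n = μ_nC_ox · (W/L) = 6.9 mA/V².
Assume saturation: I_D = ½ k_n V_ov² = 0.5 × 6.9 × 2.2² = 16.7 mA, giving V_DS = V_DD − I_D R_D = 9.01 − 16.7 × 0.236 = 5.07 V.
V_DS = 5.07 V ≥ V_ov = 2.2 V, confirming saturation.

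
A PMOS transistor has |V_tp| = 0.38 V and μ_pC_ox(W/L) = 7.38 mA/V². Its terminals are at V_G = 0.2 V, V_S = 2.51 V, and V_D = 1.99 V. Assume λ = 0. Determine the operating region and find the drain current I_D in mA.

V_SG = V_S − V_G = 2.51 − 0.2 = 2.31 V; V_SD = V_S − V_D = 2.51 − 1.99 = 0.52 V.
V_ov = V_SG − |V_tp| = 2.31 − 0.38 = 1.93 V.
Since V_SD = 0.52 V < V_ov = 1.93 V, the device is in the triode region.
I_D = k_p [V_ov · V_SD − ½ V_SD²] = 7.38 × [1.93 × 0.52 − 0.5 × 0.52²] = 6.41 mA.

Triode; I_D = 6.41 mA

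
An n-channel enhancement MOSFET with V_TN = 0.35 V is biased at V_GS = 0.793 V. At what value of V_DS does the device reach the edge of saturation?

V_DS,sat = 0.443 V

The boundary between triode and saturation is V_DS = V_GS − V_TN = V_ov.
V_ov = 0.793 − 0.35 = 0.443 V.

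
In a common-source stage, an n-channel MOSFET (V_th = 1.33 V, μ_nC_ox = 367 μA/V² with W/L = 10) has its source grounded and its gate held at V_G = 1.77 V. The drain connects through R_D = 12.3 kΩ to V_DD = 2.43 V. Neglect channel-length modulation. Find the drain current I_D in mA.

I_D = 0.186 mA

V_GS = V_G = 1.77 V, so V_ov = 1.77 − 1.33 = 0.44 V.
k_n = μ_nC_ox · (W/L) = 3.67 mA/V².
Assume saturation: I_D = ½ k_n V_ov² = 0.5 × 3.67 × 0.44² = 0.355 mA, giving V_DS = V_DD − I_D R_D = 2.43 − 0.355 × 12.3 = -1.94 V.
But -1.94 V < V_ov = 0.44 V, so the device is actually in triode.
In triode I_D = k_n[V_ov V_DS − ½ V_DS²] and I_D = (V_DD − V_DS)/R_D. Equating: 22.6 V_DS² − 20.86 V_DS + 2.43 = 0, giving V_DS = 0.137 V (the root below V_ov).
I_D = (2.43 − 0.137) / 12.3 = 0.186 mA.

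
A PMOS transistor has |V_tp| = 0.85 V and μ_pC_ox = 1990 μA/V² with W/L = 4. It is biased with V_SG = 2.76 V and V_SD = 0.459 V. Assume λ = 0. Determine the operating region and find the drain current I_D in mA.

Triode; I_D = 6.14 mA

k_p = μ_pC_ox · (W/L) = 7.96 mA/V².
V_ov = V_SG − |V_tp| = 2.76 − 0.85 = 1.91 V.
Since V_SD = 0.459 V < V_ov = 1.91 V, the device is in the triode region.
I_D = k_p [V_ov · V_SD − ½ V_SD²] = 7.96 × [1.91 × 0.459 − 0.5 × 0.459²] = 6.14 mA.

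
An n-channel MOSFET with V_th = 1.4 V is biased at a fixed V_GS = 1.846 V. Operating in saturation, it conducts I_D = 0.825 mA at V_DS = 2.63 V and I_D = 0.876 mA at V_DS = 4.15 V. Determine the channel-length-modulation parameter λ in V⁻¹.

With V_GS fixed, I_D ∝ (1 + λ V_DS) in saturation, so I_D2/I_D1 = (1 + λ V_DS2)/(1 + λ V_DS1).
0.876/0.825 = 1.062 = (1 + 4.15 λ)/(1 + 2.63 λ).
Solving: λ (I_D1 V_DS2 − I_D2 V_DS1) = I_D2 − I_D1, so λ = (0.876 − 0.825) / (0.825 × 4.15 − 0.876 × 2.63) = 0.051 / 1.12 = 0.0455 V⁻¹.

λ = 0.0455 V⁻¹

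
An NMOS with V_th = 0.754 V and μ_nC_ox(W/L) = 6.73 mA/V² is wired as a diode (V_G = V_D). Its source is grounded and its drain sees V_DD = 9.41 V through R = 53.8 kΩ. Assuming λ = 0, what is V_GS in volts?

V_GS = 0.970 V

With gate tied to drain, V_GS = V_DS ≥ V_GS − V_th, so the device is in saturation.
KCL at the drain: ½ k_n (V_GS − V_th)² = (V_DD − V_GS)/R.
Let x = V_GS − 0.754. Then 181 x² + x − 8.656 = 0, giving x = 0.216 V (positive root), so V_GS = 0.97 V.
I_D = (V_DD − V_GS)/R = (9.41 − 0.97) / 53.8 = 0.157 mA.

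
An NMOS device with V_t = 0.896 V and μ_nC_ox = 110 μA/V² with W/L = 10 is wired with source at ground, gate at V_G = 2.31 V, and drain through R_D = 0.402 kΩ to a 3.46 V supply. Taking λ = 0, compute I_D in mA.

V_GS = V_G = 2.31 V, so V_ov = 2.31 − 0.896 = 1.41 V.
k_n = μ_nC_ox · (W/L) = 1.1 mA/V².
Assume saturation: I_D = ½ k_n V_ov² = 0.5 × 1.1 × 1.41² = 1.1 mA, giving V_DS = V_DD − I_D R_D = 3.46 − 1.1 × 0.402 = 3.02 V.
V_DS = 3.02 V ≥ V_ov = 1.41 V, confirming saturation.

I_D = 1.10 mA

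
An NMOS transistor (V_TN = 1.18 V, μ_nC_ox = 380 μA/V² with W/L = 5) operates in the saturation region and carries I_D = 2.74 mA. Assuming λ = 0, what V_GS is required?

k_n = μ_nC_ox · (W/L) = 1.9 mA/V².
In saturation I_D = ½ k_n (V_GS − V_TN)², so V_GS − V_TN = √(2 I_D / k_n) = √(2 × 2.74 / 1.9) = 1.7 V.
V_GS = 1.18 + 1.7 = 2.88 V.

V_GS = 2.88 V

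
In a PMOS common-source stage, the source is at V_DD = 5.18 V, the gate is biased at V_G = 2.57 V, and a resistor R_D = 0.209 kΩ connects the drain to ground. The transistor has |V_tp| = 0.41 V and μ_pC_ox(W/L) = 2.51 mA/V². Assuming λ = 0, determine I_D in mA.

V_SG = V_DD − V_G = 5.18 − 2.57 = 2.61 V, so V_ov = 2.61 − 0.41 = 2.2 V.
Assume saturation: I_D = ½ k_p V_ov² = 0.5 × 2.51 × 2.2² = 6.07 mA, giving V_SD = V_DD − I_D R_D = 5.18 − 6.07 × 0.209 = 3.91 V.
V_SD = 3.91 V ≥ V_ov = 2.2 V, confirming saturation.

I_D = 6.07 mA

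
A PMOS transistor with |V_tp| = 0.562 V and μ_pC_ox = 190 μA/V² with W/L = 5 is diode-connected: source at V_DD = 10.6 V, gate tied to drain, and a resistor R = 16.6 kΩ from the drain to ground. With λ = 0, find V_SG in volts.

V_SG = 1.63 V

With gate tied to drain, V_SG = V_SD ≥ V_SG − |V_tp|, so the device is in saturation.
k_p = μ_pC_ox · (W/L) = 0.95 mA/V².
KCL at the drain: ½ k_p (V_SG − |V_tp|)² = (V_DD − V_SG)/R.
Let x = V_SG − 0.562. Then 7.89 x² + x − 10.04 = 0, giving x = 1.07 V (positive root), so V_SG = 1.63 V.
I_D = (V_DD − V_SG)/R = (10.6 − 1.63) / 16.6 = 0.54 mA.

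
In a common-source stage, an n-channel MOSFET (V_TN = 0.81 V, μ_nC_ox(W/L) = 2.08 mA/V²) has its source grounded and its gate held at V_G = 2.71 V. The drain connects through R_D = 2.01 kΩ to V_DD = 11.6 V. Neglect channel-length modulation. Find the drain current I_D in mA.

I_D = 3.75 mA

V_GS = V_G = 2.71 V, so V_ov = 2.71 − 0.81 = 1.9 V.
Assume saturation: I_D = ½ k_n V_ov² = 0.5 × 2.08 × 1.9² = 3.75 mA, giving V_DS = V_DD − I_D R_D = 11.6 − 3.75 × 2.01 = 4.05 V.
V_DS = 4.05 V ≥ V_ov = 1.9 V, confirming saturation.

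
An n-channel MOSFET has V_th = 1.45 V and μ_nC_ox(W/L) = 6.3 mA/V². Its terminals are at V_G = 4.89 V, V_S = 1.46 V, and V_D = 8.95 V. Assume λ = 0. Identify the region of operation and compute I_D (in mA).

Saturation; I_D = 12.3 mA

V_GS = V_G − V_S = 4.89 − 1.46 = 3.43 V; V_DS = V_D − V_S = 8.95 − 1.46 = 7.49 V.
V_ov = V_GS − V_th = 3.43 − 1.45 = 1.98 V.
Since V_DS = 7.49 V ≥ V_ov = 1.98 V, the device is in saturation.
I_D = ½ k_n V_ov² = 0.5 × 6.3 × 1.98² = 12.3 mA.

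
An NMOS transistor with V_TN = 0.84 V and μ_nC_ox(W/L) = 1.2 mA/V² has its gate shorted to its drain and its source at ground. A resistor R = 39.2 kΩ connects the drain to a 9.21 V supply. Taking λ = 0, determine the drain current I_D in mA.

With gate tied to drain, V_GS = V_DS ≥ V_GS − V_TN, so the device is in saturation.
KCL at the drain: ½ k_n (V_GS − V_TN)² = (V_DD − V_GS)/R.
Let x = V_GS − 0.84. Then 23.5 x² + x − 8.37 = 0, giving x = 0.576 V (positive root), so V_GS = 1.42 V.
I_D = (V_DD − V_GS)/R = (9.21 − 1.42) / 39.2 = 0.199 mA.

I_D = 0.199 mA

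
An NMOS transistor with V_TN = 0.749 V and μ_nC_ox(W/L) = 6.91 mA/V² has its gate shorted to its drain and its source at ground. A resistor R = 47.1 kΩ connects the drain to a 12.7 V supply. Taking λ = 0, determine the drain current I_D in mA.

With gate tied to drain, V_GS = V_DS ≥ V_GS − V_TN, so the device is in saturation.
KCL at the drain: ½ k_n (V_GS − V_TN)² = (V_DD − V_GS)/R.
Let x = V_GS − 0.749. Then 163 x² + x − 11.95 = 0, giving x = 0.268 V (positive root), so V_GS = 1.02 V.
I_D = (V_DD − V_GS)/R = (12.7 − 1.02) / 47.1 = 0.248 mA.

I_D = 0.248 mA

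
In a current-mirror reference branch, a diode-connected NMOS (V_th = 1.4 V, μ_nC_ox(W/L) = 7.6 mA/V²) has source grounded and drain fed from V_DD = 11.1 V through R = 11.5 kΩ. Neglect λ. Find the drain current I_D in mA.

With gate tied to drain, V_GS = V_DS ≥ V_GS − V_th, so the device is in saturation.
KCL at the drain: ½ k_n (V_GS − V_th)² = (V_DD − V_GS)/R.
Let x = V_GS − 1.4. Then 43.7 x² + x − 9.7 = 0, giving x = 0.46 V (positive root), so V_GS = 1.86 V.
I_D = (V_DD − V_GS)/R = (11.1 − 1.86) / 11.5 = 0.803 mA.

I_D = 0.803 mA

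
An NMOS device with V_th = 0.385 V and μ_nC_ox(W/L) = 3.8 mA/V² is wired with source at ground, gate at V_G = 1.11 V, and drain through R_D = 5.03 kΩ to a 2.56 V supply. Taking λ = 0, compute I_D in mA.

I_D = 0.470 mA

V_GS = V_G = 1.11 V, so V_ov = 1.11 − 0.385 = 0.725 V.
Assume saturation: I_D = ½ k_n V_ov² = 0.5 × 3.8 × 0.725² = 0.999 mA, giving V_DS = V_DD − I_D R_D = 2.56 − 0.999 × 5.03 = -2.46 V.
But -2.46 V < V_ov = 0.725 V, so the device is actually in triode.
In triode I_D = k_n[V_ov V_DS − ½ V_DS²] and I_D = (V_DD − V_DS)/R_D. Equating: 9.56 V_DS² − 14.86 V_DS + 2.56 = 0, giving V_DS = 0.197 V (the root below V_ov).
I_D = (2.56 − 0.197) / 5.03 = 0.47 mA.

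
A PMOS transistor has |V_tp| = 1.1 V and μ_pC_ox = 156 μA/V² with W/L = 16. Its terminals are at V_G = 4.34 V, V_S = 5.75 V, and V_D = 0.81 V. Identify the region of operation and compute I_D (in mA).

Saturation; I_D = 0.120 mA

V_SG = V_S − V_G = 5.75 − 4.34 = 1.41 V; V_SD = V_S − V_D = 5.75 − 0.81 = 4.94 V.
k_p = μ_pC_ox · (W/L) = 2.496 mA/V².
V_ov = V_SG − |V_tp| = 1.41 − 1.1 = 0.31 V.
Since V_SD = 4.94 V ≥ V_ov = 0.31 V, the device is in saturation.
I_D = ½ k_p V_ov² = 0.5 × 2.496 × 0.31² = 0.12 mA.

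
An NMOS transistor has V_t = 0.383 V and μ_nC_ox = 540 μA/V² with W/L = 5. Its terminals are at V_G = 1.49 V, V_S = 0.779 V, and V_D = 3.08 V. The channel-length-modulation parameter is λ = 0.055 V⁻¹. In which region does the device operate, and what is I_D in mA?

V_GS = V_G − V_S = 1.49 − 0.779 = 0.711 V; V_DS = V_D − V_S = 3.08 − 0.779 = 2.3 V.
k_n = μ_nC_ox · (W/L) = 2.7 mA/V².
V_ov = V_GS − V_t = 0.711 − 0.383 = 0.328 V.
Since V_DS = 2.3 V ≥ V_ov = 0.328 V, the device is in saturation.
I_D = ½ k_n V_ov² (1 + λ V_DS) = 0.5 × 2.7 × 0.328² × (1 + 0.055 × 2.3) = 0.164 mA.

Saturation; I_D = 0.164 mA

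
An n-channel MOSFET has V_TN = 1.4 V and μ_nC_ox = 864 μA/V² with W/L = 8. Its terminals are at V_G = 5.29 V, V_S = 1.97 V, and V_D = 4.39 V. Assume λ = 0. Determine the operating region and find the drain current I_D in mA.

Saturation; I_D = 12.7 mA

V_GS = V_G − V_S = 5.29 − 1.97 = 3.32 V; V_DS = V_D − V_S = 4.39 − 1.97 = 2.42 V.
k_n = μ_nC_ox · (W/L) = 6.912 mA/V².
V_ov = V_GS − V_TN = 3.32 − 1.4 = 1.92 V.
Since V_DS = 2.42 V ≥ V_ov = 1.92 V, the device is in saturation.
I_D = ½ k_n V_ov² = 0.5 × 6.912 × 1.92² = 12.7 mA.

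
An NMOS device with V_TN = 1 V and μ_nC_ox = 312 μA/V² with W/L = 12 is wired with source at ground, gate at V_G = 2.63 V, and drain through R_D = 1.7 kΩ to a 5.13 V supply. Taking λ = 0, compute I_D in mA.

V_GS = V_G = 2.63 V, so V_ov = 2.63 − 1 = 1.63 V.
k_n = μ_nC_ox · (W/L) = 3.744 mA/V².
Assume saturation: I_D = ½ k_n V_ov² = 0.5 × 3.744 × 1.63² = 4.97 mA, giving V_DS = V_DD − I_D R_D = 5.13 − 4.97 × 1.7 = -3.33 V.
But -3.33 V < V_ov = 1.63 V, so the device is actually in triode.
In triode I_D = k_n[V_ov V_DS − ½ V_DS²] and I_D = (V_DD − V_DS)/R_D. Equating: 3.18 V_DS² − 11.37 V_DS + 5.13 = 0, giving V_DS = 0.529 V (the root below V_ov).
I_D = (5.13 − 0.529) / 1.7 = 2.71 mA.

I_D = 2.71 mA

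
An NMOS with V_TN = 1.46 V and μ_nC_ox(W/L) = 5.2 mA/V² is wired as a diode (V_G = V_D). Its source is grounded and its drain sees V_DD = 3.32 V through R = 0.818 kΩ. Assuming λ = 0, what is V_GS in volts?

With gate tied to drain, V_GS = V_DS ≥ V_GS − V_TN, so the device is in saturation.
KCL at the drain: ½ k_n (V_GS − V_TN)² = (V_DD − V_GS)/R.
Let x = V_GS − 1.46. Then 2.13 x² + x − 1.86 = 0, giving x = 0.729 V (positive root), so V_GS = 2.19 V.
I_D = (V_DD − V_GS)/R = (3.32 − 2.19) / 0.818 = 1.38 mA.

V_GS = 2.19 V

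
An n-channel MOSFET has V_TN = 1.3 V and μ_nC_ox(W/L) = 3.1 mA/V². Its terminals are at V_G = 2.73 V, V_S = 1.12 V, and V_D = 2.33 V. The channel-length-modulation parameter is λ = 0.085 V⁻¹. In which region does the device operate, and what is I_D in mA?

V_GS = V_G − V_S = 2.73 − 1.12 = 1.61 V; V_DS = V_D − V_S = 2.33 − 1.12 = 1.21 V.
V_ov = V_GS − V_TN = 1.61 − 1.3 = 0.31 V.
Since V_DS = 1.21 V ≥ V_ov = 0.31 V, the device is in saturation.
I_D = ½ k_n V_ov² (1 + λ V_DS) = 0.5 × 3.1 × 0.31² × (1 + 0.085 × 1.21) = 0.164 mA.

Saturation; I_D = 0.164 mA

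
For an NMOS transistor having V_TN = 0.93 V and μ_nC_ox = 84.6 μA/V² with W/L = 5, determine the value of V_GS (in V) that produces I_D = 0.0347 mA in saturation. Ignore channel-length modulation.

V_GS = 1.34 V

k_n = μ_nC_ox · (W/L) = 0.423 mA/V².
In saturation I_D = ½ k_n (V_GS − V_TN)², so V_GS − V_TN = √(2 I_D / k_n) = √(2 × 0.0347 / 0.423) = 0.405 V.
V_GS = 0.93 + 0.405 = 1.34 V.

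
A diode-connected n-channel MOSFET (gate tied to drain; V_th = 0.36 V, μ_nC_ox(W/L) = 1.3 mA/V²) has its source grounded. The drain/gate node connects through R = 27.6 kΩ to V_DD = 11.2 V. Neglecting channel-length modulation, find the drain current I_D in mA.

I_D = 0.366 mA

With gate tied to drain, V_GS = V_DS ≥ V_GS − V_th, so the device is in saturation.
KCL at the drain: ½ k_n (V_GS − V_th)² = (V_DD − V_GS)/R.
Let x = V_GS − 0.36. Then 17.9 x² + x − 10.84 = 0, giving x = 0.75 V (positive root), so V_GS = 1.11 V.
I_D = (V_DD − V_GS)/R = (11.2 − 1.11) / 27.6 = 0.366 mA.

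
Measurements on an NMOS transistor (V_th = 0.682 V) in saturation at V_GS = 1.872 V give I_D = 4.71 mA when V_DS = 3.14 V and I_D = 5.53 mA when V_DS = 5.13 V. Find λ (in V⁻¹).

λ = 0.121 V⁻¹

With V_GS fixed, I_D ∝ (1 + λ V_DS) in saturation, so I_D2/I_D1 = (1 + λ V_DS2)/(1 + λ V_DS1).
5.53/4.71 = 1.174 = (1 + 5.13 λ)/(1 + 3.14 λ).
Solving: λ (I_D1 V_DS2 − I_D2 V_DS1) = I_D2 − I_D1, so λ = (5.53 − 4.71) / (4.71 × 5.13 − 5.53 × 3.14) = 0.82 / 6.8 = 0.121 V⁻¹.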